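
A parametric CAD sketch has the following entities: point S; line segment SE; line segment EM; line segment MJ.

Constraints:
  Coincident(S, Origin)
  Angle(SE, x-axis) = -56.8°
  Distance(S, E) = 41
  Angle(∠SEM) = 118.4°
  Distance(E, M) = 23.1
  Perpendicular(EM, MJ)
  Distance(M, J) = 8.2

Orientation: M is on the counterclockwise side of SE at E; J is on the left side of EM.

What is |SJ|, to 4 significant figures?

50.90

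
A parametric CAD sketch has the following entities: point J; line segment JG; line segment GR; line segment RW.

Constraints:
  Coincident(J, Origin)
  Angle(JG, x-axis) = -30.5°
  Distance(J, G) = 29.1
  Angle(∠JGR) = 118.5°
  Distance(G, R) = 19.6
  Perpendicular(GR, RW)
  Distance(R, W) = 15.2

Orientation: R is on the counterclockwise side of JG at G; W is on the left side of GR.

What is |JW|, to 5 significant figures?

35.055

∠JGR = 118.5°, so GR runs at -30.5° + (180° − 118.5°) = 31.000° from the x-axis; with |GR| = 19.6, R = G + 19.6·(cos 31.000°, sin 31.000°) = (41.874, -4.6746). GR is perpendicular to RW; with |RW| = 15.2 on the left of GR, W = R + 15.2·(-0.51504, 0.85717) = (34.045, 8.3543). Then |JW| = |W − J| = 35.055.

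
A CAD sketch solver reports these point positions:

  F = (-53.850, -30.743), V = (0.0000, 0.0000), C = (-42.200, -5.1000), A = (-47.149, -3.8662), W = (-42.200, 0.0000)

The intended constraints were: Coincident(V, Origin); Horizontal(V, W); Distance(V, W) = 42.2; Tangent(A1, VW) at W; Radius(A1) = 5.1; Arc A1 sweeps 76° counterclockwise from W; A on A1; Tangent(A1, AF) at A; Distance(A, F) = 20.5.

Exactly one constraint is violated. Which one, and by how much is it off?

Distance(A, F) = 20.5 — off by 7.20.

V = (0.00, 0.00) ✓; V.y = 0.00, W.y = 0.00 ✓; |VW| = 42.20 ✓; ∠(CW, WV) = 90.00° ✓; |CW| = 5.100 ✓; bearing(C→A) − bearing(C→W) = 76.00° ✓; |CA| = 5.100 ✓; ∠(CA, AF) = 90.00° ✓; |AF| = 27.70 ✗.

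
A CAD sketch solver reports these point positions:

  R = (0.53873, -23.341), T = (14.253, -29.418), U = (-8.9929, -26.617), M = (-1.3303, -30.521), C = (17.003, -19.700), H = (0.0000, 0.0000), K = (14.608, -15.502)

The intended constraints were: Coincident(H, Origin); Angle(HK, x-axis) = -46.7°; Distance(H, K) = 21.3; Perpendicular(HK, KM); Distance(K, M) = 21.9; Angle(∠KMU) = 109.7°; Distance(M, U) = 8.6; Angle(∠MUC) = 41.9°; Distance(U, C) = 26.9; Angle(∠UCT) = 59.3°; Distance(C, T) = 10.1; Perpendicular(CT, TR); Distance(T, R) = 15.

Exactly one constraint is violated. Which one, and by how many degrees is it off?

Perpendicular(CT, TR) — off by 8.10°.

H = (0.00, 0.00) ✓; HK at -46.70° ✓; |HK| = 21.30 ✓; ∠(HK, KM) = 90.00° ✓; |KM| = 21.90 ✓; ∠KMU = 109.7° ✓; |MU| = 8.600 ✓; ∠MUC = 41.90° ✓; |UC| = 26.90 ✓; ∠UCT = 59.30° ✓; |CT| = 10.10 ✓; ∠(CT, TR) = 98.10° ✗; |TR| = 15.00 ✓.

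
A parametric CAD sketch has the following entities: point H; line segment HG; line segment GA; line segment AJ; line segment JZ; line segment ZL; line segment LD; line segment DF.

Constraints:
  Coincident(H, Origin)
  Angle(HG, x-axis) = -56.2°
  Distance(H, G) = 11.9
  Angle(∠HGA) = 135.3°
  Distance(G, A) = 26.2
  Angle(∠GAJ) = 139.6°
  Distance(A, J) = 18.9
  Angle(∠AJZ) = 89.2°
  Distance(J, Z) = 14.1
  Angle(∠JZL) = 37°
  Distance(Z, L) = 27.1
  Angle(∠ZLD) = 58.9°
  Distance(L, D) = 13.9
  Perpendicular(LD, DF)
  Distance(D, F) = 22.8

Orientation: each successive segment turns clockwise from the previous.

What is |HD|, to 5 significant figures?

53.284

∠JZL = 37.0° gives ZL at -15.100° from the x-axis; with |ZL| = 27.1, L = (4.4184, -43.367). ∠ZLD = 58.9° gives LD at -136.20° from the x-axis; with |LD| = 13.9, D = (-5.6141, -52.987). Then |HD| = |D − H| = 53.284.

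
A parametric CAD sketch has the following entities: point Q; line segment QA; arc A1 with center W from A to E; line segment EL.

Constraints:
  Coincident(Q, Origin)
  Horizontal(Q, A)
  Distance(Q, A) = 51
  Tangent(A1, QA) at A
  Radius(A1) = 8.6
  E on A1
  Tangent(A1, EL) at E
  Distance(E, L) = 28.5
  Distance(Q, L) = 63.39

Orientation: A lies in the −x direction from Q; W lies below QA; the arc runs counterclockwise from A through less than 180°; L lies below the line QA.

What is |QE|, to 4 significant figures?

60.24

Q is at the origin; Q and A share the same y with |QA| = 51.0 and A on the −x side, so A = (-51.00, 0.000). Tangency of A1 to QA means the radius WA is perpendicular to QA, so W = A + (0, -8.6) = (-51.00, -8.600). Since WE ⟂ EL (tangency), |WL| = √(8.6² + 28.5²) = 29.77 regardless of where E sits on A1. So L lies on both circle(Q, 63.39) and circle(W, 29.77); the below-QA intersection is L = (-50.46, -38.36). E is the foot of the tangent from L: E = (-59.19, -11.23).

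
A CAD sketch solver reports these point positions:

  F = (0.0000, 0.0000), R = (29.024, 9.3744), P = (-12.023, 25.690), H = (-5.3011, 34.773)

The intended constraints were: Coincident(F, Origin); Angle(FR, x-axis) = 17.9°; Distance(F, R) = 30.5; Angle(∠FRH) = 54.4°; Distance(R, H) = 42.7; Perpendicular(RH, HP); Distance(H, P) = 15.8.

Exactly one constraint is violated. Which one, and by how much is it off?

Distance(H, P) = 15.8 — off by 4.50.

F = (0.00, 0.00) ✓; FR at 17.90° ✓; |FR| = 30.50 ✓; ∠FRH = 54.40° ✓; |RH| = 42.70 ✓; ∠(RH, HP) = 90.00° ✓; |HP| = 11.30 ✗.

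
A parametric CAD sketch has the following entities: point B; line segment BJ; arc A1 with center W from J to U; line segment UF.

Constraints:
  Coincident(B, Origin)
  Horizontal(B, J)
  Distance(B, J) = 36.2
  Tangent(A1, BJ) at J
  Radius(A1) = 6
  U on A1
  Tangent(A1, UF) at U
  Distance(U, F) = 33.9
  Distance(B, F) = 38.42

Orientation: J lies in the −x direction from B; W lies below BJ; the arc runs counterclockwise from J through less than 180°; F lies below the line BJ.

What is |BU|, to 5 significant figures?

41.765

B is at the origin; B and J share the same y with |BJ| = 36.2 and J on the −x side, so J = (-36.200, 0.0000). Tangency of A1 to BJ means the radius WJ is perpendicular to BJ, so W = J + (0, -6) = (-36.200, -6.0000). Since WU ⟂ UF (tangency), |WF| = √(6.0² + 33.9²) = 34.427 regardless of where U sits on A1. So F lies on both circle(B, 38.42) and circle(W, 34.427); the below-BJ intersection is F = (-16.896, -34.505). U is the foot of the tangent from F: U = (-40.506, -10.179).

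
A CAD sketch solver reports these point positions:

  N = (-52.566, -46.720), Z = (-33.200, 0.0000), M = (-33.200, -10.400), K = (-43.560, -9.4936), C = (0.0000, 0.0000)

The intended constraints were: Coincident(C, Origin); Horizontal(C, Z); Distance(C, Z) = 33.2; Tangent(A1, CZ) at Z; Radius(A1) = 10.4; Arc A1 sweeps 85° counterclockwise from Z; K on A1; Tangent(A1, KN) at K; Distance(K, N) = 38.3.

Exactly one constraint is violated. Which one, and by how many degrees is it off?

Tangent(A1, KN) at K — off by 8.60°.

C = (0.00, 0.00) ✓; C.y = 0.00, Z.y = 0.00 ✓; |CZ| = 33.20 ✓; ∠(MZ, ZC) = 90.00° ✓; |MZ| = 10.40 ✓; bearing(M→K) − bearing(M→Z) = 85.00° ✓; |MK| = 10.40 ✓; ∠(MK, KN) = 98.60° ✗; |KN| = 38.30 ✓.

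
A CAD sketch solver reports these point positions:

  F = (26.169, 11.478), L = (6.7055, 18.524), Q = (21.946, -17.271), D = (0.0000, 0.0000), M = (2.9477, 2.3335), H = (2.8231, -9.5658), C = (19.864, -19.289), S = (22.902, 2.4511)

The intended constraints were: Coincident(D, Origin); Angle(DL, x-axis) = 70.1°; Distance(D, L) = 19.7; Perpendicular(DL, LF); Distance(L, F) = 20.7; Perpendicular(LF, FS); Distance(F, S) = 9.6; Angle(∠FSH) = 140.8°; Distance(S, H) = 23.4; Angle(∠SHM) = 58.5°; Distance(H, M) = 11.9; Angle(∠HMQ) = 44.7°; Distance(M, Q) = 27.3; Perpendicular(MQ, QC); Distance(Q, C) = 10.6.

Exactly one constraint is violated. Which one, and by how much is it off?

Distance(Q, C) = 10.6 — off by 7.70.

D = (0.00, 0.00) ✓; DL at 70.10° ✓; |DL| = 19.70 ✓; ∠(DL, LF) = 90.00° ✓; |LF| = 20.70 ✓; ∠(LF, FS) = 90.00° ✓; |FS| = 9.600 ✓; ∠FSH = 140.8° ✓; |SH| = 23.40 ✓; ∠SHM = 58.50° ✓; |HM| = 11.90 ✓; ∠HMQ = 44.70° ✓; |MQ| = 27.30 ✓; ∠(MQ, QC) = 89.99° ✓; |QC| = 2.899 ✗.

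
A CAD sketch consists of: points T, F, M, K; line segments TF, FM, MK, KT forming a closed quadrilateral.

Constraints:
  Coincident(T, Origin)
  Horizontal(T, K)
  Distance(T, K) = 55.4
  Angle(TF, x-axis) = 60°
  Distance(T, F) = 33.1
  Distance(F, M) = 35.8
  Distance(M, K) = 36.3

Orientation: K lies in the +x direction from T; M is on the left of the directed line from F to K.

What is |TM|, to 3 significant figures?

62.9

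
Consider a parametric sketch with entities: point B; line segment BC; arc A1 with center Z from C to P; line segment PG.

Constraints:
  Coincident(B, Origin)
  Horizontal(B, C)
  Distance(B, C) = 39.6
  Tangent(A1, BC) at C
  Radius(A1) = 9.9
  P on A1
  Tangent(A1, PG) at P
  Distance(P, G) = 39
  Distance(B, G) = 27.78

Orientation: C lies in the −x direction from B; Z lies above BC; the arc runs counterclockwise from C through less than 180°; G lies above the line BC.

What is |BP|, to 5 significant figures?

33.282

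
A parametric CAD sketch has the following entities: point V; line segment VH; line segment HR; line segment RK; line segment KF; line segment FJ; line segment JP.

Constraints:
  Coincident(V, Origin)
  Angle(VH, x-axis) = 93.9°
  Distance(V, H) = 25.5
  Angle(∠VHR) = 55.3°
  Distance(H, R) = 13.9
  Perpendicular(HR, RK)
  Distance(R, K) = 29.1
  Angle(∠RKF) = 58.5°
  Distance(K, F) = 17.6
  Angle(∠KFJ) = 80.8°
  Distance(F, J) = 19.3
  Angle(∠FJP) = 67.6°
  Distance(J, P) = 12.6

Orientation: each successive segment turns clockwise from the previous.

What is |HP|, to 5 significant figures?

23.826

∠KFJ = 80.8° gives FJ at 18.500° from the x-axis; with |FJ| = 19.3, J = (5.4261, 15.035). ∠FJP = 67.6° gives JP at -93.900° from the x-axis; with |JP| = 12.6, P = (4.5691, 2.4639). Then |HP| = |P − H| = 23.826.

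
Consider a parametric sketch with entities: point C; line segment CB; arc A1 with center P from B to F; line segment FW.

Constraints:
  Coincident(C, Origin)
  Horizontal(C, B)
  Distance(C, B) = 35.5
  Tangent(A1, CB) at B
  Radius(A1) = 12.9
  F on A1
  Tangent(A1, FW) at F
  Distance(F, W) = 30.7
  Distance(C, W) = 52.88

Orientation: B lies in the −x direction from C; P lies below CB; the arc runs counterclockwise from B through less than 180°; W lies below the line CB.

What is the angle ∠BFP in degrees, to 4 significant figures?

26.59°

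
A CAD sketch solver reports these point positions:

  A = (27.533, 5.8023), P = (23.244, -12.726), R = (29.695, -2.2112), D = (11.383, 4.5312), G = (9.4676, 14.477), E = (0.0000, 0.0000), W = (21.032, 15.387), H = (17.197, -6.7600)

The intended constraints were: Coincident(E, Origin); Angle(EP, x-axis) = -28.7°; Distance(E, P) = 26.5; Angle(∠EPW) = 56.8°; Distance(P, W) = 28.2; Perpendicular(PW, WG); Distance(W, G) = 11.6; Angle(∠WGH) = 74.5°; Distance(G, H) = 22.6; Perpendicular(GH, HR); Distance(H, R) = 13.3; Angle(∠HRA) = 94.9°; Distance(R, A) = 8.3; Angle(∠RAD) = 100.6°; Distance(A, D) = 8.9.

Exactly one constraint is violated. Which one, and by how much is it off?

Distance(A, D) = 8.9 — off by 7.30.

E = (0.00, 0.00) ✓; EP at -28.70° ✓; |EP| = 26.50 ✓; ∠EPW = 56.80° ✓; |PW| = 28.20 ✓; ∠(PW, WG) = 90.00° ✓; |WG| = 11.60 ✓; ∠WGH = 74.50° ✓; |GH| = 22.60 ✓; ∠(GH, HR) = 90.00° ✓; |HR| = 13.30 ✓; ∠HRA = 94.90° ✓; |RA| = 8.300 ✓; ∠RAD = 100.6° ✓; |AD| = 16.20 ✗.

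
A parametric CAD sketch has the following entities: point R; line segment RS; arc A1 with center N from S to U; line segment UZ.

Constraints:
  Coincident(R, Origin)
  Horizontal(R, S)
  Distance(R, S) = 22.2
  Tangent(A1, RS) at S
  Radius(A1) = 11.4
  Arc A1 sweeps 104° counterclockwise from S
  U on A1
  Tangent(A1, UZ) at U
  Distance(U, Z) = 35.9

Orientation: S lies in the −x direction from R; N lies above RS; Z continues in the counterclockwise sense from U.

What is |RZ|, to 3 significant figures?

52.9

R is at the origin; RS is horizontal with |RS| = 22.2 and S on the −x side, so S = (-22.2, 0.00). A1 meets RS tangentially, so NS is at right angles to RS, so N = S + (0, 11.4) = (-22.2, 11.4). On A1, S sits at bearing -90° from N; a 104° counterclockwise sweep puts U at bearing 14°, so U = N + 11.4·(cos 14°, sin 14°) = (-11.1, 14.2). Tangency of A1 to UZ means the radius NU is perpendicular to UZ, so UZ runs along (−sin 14°, cos 14°); with |UZ| = 35.9, Z = (-19.8, 49.0). Then |RZ| = |Z − R| = 52.9.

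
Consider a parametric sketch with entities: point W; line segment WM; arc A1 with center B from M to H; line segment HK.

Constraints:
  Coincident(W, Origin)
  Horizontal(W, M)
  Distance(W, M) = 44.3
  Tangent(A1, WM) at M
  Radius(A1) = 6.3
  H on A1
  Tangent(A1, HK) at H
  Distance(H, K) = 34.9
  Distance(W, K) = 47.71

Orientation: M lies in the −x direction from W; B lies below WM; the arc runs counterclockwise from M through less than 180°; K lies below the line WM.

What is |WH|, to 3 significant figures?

50.4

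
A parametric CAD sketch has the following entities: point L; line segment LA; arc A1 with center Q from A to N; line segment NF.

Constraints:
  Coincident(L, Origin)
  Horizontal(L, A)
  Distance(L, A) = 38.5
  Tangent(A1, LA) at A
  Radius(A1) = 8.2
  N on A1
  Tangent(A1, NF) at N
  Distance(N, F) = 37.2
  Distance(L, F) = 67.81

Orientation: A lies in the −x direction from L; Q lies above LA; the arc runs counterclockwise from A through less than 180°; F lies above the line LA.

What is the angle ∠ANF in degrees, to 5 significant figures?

118.70°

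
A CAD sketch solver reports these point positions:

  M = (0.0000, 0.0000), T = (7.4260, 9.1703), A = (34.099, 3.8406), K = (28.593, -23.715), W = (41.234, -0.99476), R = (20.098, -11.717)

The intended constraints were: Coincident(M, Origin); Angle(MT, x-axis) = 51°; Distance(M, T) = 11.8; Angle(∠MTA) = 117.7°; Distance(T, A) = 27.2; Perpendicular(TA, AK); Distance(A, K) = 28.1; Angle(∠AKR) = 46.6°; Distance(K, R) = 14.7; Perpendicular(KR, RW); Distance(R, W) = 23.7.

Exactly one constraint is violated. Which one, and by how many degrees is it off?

Perpendicular(KR, RW) — off by 8.40°.

M = (0.00, 0.00) ✓; MT at 51.00° ✓; |MT| = 11.80 ✓; ∠MTA = 117.7° ✓; |TA| = 27.20 ✓; ∠(TA, AK) = 90.00° ✓; |AK| = 28.10 ✓; ∠AKR = 46.60° ✓; |KR| = 14.70 ✓; ∠(KR, RW) = 98.40° ✗; |RW| = 23.70 ✓.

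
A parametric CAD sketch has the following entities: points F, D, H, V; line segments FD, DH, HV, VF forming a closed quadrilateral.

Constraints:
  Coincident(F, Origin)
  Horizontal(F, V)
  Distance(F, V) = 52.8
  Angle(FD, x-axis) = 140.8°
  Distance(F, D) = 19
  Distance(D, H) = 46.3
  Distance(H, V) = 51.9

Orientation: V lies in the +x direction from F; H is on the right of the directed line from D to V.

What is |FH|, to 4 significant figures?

29.19

Checks: F.y = 0.00, V.y = 0.00 ✓; |DH| = 46.30 ✓; |HV| = 51.90 ✓.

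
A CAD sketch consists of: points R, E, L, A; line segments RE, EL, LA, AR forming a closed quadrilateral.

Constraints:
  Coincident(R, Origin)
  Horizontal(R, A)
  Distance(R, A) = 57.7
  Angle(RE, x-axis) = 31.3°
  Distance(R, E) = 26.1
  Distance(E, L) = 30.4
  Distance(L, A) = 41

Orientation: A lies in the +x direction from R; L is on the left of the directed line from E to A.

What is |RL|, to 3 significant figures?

55.6

R is at the origin; RA is horizontal with |RA| = 57.7 and A in +x, so A = (57.7, 0). RE runs at 31.3° with |RE| = 26.1, so E = (22.3, 13.6). L is determined by |EL| = 30.4 and |LA| = 41.0 together: it lies at the intersection of circle(E, 30.4) and circle(A, 41.0). With |EA| = 37.9, the foot of the radical line on EA is 8.97 from E and the perpendicular offset is √(30.4² − 8.97²) = 29.0. Taking the left-of-EA solution: L = (41.1, 37.5).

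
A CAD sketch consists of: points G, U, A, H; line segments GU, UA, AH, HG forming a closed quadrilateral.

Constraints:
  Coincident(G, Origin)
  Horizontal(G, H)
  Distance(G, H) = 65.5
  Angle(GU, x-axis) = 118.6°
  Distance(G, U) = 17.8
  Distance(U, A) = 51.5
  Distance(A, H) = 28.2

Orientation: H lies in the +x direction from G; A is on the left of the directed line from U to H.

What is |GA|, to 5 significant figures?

46.185

G is at the origin; G and H share the same y with |GH| = 65.5 and H in +x, so H = (65.5, 0). GU runs at 118.6° with |GU| = 17.8, so U = (-8.5207, 15.628). A is determined by |UA| = 51.5 and |AH| = 28.2 together: it lies at the intersection of circle(U, 51.5) and circle(H, 28.2). With |UH| = 75.653, the foot of the radical line on UH is 50.100 from U and the perpendicular offset is √(51.5² − 50.100²) = 11.928. Taking the left-of-UH solution: A = (42.962, 16.950).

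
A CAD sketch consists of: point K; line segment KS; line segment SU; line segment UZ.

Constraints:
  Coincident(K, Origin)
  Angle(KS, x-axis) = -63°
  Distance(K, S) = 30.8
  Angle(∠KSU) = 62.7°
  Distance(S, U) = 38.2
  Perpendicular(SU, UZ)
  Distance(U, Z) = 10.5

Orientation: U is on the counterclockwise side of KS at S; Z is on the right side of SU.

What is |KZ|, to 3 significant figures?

44.9

K is at the origin; KS runs at -63.0° with length 30.8, so S = 30.8·(cos -63.0°, sin -63.0°) = (14.0, -27.4). ∠KSU = 62.7°, so SU runs at -63.0° + (180° − 62.7°) = 54.3° from the x-axis; with |SU| = 38.2, U = S + 38.2·(cos 54.3°, sin 54.3°) = (36.3, 3.58). SU ⟂ UZ; with |UZ| = 10.5 on the right of SU, Z = U + 10.5·(0.812, -0.584) = (44.8, -2.55). Then |KZ| = |Z − K| = 44.9.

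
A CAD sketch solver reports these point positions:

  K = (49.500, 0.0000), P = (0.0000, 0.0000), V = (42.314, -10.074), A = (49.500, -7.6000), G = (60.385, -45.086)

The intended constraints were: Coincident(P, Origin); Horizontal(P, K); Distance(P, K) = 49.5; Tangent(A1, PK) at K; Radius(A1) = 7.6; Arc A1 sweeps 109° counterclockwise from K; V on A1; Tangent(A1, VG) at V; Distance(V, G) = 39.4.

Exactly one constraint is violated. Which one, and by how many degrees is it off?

Tangent(A1, VG) at V — off by 8.30°.

P = (0.00, 0.00) ✓; P.y = 0.00, K.y = 0.00 ✓; |PK| = 49.50 ✓; ∠(AK, KP) = 90.00° ✓; |AK| = 7.600 ✓; bearing(A→V) − bearing(A→K) = 109.0° ✓; |AV| = 7.600 ✓; ∠(AV, VG) = 81.70° ✗; |VG| = 39.40 ✓.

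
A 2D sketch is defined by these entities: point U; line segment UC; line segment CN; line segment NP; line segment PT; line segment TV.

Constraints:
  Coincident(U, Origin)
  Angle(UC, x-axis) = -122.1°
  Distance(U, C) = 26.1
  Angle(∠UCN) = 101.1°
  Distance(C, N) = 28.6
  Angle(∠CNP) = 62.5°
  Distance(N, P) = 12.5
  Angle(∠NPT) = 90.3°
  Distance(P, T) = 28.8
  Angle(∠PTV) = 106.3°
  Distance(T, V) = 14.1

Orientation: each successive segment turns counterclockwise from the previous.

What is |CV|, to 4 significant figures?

15.92

∠NPT = 90.3° gives PT at 164.0° from the x-axis; with |PT| = 28.8, T = (-17.32, -21.72). ∠PTV = 106.3° gives TV at -122.3° from the x-axis; with |TV| = 14.1, V = (-24.86, -33.63). Then |CV| = |V − C| = 15.92.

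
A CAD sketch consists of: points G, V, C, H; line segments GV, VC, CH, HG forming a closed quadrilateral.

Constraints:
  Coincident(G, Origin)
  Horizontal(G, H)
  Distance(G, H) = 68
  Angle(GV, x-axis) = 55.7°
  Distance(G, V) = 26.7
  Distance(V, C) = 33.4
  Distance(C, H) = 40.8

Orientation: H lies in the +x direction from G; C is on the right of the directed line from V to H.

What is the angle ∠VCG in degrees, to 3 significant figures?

49.8°

G is at the origin; GH is horizontal with |GH| = 68.0 and H in +x, so H = (68.0, 0). GV runs at 55.7° with |GV| = 26.7, so V = (15.0, 22.1). C is determined by |VC| = 33.4 and |CH| = 40.8 together: it lies at the intersection of circle(V, 33.4) and circle(H, 40.8). With |VH| = 57.4, the foot of the radical line on VH is 23.9 from V and the perpendicular offset is √(33.4² − 23.9²) = 23.3. Taking the right-of-VH solution: C = (28.1, -8.67).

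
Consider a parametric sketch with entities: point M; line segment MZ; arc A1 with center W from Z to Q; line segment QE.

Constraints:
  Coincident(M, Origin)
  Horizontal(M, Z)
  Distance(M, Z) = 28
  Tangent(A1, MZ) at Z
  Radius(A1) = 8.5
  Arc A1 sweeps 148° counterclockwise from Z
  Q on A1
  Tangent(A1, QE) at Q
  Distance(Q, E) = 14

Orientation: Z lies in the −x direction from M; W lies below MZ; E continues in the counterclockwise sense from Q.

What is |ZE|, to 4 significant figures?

24.27

M is at the origin; M and Z share the same y with |MZ| = 28.0 and Z on the −x side, so Z = (-28.00, 0.000). Tangency of A1 to MZ means the radius WZ is perpendicular to MZ, so W = Z + (0, -8.5) = (-28.00, -8.500). On A1, Z sits at bearing 90° from W; a 148° counterclockwise sweep puts Q at bearing 238°, so Q = W + 8.5·(cos 238°, sin 238°) = (-32.50, -15.71). Tangency of A1 to QE means the radius WQ is perpendicular to QE, so QE runs along (−sin 238°, cos 238°); with |QE| = 14.0, E = (-20.63, -23.13). Then |ZE| = |E − Z| = 24.27.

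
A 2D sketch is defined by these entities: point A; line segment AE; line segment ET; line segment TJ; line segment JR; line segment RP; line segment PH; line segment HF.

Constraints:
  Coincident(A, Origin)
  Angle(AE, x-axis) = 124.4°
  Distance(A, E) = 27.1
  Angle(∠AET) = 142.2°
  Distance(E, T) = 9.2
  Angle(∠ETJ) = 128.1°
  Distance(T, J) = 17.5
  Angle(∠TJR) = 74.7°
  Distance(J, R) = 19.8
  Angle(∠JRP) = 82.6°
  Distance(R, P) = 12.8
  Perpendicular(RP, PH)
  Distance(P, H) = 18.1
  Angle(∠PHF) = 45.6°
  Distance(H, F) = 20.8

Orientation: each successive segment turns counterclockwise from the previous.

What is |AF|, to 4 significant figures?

27.76

A is at the origin; AE runs at 124.4° with length 27.1, so E = (-15.31, 22.36). ∠AET = 142.2° gives ET at 162.2° from the x-axis; with |ET| = 9.2, T = (-24.07, 25.17). ∠ETJ = 128.1° gives TJ at -145.9° from the x-axis; with |TJ| = 17.5, J = (-38.56, 15.36). ∠TJR = 74.7° gives JR at -40.60° from the x-axis; with |JR| = 19.8, R = (-23.53, 2.476). ∠JRP = 82.6° gives RP at 56.80° from the x-axis; with |RP| = 12.8, P = (-16.52, 13.19). The perpendicularity gives PH at right angles to RP, so PH runs at 146.8°; with |PH| = 18.1, H = (-31.66, 23.10). ∠PHF = 45.6° gives HF at -78.80° from the x-axis; with |HF| = 20.8, F = (-27.62, 2.694). Then |AF| = |F − A| = 27.76.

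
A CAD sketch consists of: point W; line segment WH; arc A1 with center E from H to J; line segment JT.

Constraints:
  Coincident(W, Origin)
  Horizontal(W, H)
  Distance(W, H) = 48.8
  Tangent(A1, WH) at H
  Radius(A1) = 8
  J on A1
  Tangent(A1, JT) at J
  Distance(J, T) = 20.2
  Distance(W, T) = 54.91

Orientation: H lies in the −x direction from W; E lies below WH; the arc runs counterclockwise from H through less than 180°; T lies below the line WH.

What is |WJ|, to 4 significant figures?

57.07

W is at the origin; WH is horizontal with |WH| = 48.8 and H on the −x side, so H = (-48.80, 0.000). Tangency of A1 to WH means the radius EH is perpendicular to WH, so E = H + (0, -8) = (-48.80, -8.000). Since EJ ⟂ JT (tangency), |ET| = √(8.0² + 20.2²) = 21.73 regardless of where J sits on A1. So T lies on both circle(W, 54.91) and circle(E, 21.73); the below-WH intersection is T = (-46.26, -29.58). J is the foot of the tangent from T: J = (-55.84, -11.79).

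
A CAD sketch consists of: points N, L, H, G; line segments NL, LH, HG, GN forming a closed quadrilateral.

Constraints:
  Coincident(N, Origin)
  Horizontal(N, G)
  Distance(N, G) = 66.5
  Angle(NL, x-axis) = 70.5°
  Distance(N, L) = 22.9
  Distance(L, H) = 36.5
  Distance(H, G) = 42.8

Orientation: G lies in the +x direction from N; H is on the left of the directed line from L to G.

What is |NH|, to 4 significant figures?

54.31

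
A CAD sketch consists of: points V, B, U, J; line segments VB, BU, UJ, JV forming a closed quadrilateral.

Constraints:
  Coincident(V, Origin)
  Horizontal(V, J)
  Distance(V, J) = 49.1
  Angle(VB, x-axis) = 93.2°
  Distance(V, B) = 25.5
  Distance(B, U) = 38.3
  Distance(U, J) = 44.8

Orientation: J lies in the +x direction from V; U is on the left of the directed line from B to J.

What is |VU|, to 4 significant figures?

53.43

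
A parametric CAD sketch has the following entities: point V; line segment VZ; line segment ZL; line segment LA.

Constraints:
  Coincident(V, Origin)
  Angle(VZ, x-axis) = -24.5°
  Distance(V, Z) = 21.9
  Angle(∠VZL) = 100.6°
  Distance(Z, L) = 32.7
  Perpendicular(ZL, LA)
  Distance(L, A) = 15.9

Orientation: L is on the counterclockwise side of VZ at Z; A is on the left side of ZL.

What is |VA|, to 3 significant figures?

37.2

∠VZL = 100.6°, so ZL runs at -24.5° + (180° − 100.6°) = 54.9° from the x-axis; with |ZL| = 32.7, L = Z + 32.7·(cos 54.9°, sin 54.9°) = (38.7, 17.7). ZL is perpendicular to LA; with |LA| = 15.9 on the left of ZL, A = L + 15.9·(-0.818, 0.575) = (25.7, 26.8). Then |VA| = |A − V| = 37.2.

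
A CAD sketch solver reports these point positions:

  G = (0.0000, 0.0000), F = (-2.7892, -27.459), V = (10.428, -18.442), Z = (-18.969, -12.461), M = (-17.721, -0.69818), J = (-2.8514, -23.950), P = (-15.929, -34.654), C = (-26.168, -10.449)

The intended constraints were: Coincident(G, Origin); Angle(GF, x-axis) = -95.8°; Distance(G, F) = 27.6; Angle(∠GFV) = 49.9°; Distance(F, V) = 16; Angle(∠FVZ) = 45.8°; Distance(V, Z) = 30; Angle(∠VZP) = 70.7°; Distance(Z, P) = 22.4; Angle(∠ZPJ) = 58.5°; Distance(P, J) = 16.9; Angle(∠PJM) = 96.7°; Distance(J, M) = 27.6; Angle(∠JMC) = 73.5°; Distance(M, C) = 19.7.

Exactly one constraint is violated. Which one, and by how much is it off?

Distance(M, C) = 19.7 — off by 6.80.

G = (0.00, 0.00) ✓; GF at -95.80° ✓; |GF| = 27.60 ✓; ∠GFV = 49.90° ✓; |FV| = 16.00 ✓; ∠FVZ = 45.80° ✓; |VZ| = 30.00 ✓; ∠VZP = 70.70° ✓; |ZP| = 22.40 ✓; ∠ZPJ = 58.50° ✓; |PJ| = 16.90 ✓; ∠PJM = 96.70° ✓; |JM| = 27.60 ✓; ∠JMC = 73.50° ✓; |MC| = 12.90 ✗.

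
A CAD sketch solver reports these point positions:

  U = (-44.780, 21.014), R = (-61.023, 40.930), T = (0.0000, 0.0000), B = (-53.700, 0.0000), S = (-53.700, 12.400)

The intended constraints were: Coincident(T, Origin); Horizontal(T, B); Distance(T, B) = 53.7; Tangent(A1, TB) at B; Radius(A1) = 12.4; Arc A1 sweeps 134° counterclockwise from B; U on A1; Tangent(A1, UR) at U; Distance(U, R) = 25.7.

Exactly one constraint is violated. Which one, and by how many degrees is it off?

Tangent(A1, UR) at U — off by 4.80°.

T = (0.00, 0.00) ✓; T.y = 0.00, B.y = 0.00 ✓; |TB| = 53.70 ✓; ∠(SB, BT) = 90.00° ✓; |SB| = 12.40 ✓; bearing(S→U) − bearing(S→B) = 134.0° ✓; |SU| = 12.40 ✓; ∠(SU, UR) = 94.80° ✗; |UR| = 25.70 ✓.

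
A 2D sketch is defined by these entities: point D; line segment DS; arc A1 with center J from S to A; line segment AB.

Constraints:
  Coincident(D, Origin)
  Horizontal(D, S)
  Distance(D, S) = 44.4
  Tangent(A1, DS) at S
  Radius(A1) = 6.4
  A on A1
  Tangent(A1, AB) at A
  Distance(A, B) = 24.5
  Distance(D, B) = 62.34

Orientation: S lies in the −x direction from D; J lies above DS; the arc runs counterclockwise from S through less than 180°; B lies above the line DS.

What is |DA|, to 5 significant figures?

40.809

Checks: ∠(JS, SD) = 90.00° ✓; |JS| = 6.400 ✓; |JA| = 6.400 ✓; ∠(JA, AB) = 90.00° ✓; |AB| = 24.50 ✓; |DB| = 62.34 ✓.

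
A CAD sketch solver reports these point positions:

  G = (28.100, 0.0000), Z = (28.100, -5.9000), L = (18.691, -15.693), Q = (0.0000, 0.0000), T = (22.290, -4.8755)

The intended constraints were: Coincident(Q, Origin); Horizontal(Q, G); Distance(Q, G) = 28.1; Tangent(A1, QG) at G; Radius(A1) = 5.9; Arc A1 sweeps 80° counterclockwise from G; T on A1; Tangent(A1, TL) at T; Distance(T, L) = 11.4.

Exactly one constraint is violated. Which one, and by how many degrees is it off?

Tangent(A1, TL) at T — off by 8.40°.

Q = (0.00, 0.00) ✓; Q.y = 0.00, G.y = 0.00 ✓; |QG| = 28.10 ✓; ∠(ZG, GQ) = 90.00° ✓; |ZG| = 5.900 ✓; bearing(Z→T) − bearing(Z→G) = 80.00° ✓; |ZT| = 5.900 ✓; ∠(ZT, TL) = 98.40° ✗; |TL| = 11.40 ✓.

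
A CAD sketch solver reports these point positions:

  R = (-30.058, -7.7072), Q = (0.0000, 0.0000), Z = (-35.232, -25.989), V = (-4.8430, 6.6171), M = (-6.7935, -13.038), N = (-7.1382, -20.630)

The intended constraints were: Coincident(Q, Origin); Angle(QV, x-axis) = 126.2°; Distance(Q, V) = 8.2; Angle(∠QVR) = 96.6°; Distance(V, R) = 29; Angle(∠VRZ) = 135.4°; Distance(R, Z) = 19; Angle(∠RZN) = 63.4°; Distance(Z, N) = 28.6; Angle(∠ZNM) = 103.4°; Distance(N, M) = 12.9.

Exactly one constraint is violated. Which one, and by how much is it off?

Distance(N, M) = 12.9 — off by 5.30.

Q = (0.00, 0.00) ✓; QV at 126.2° ✓; |QV| = 8.200 ✓; ∠QVR = 96.60° ✓; |VR| = 29.00 ✓; ∠VRZ = 135.4° ✓; |RZ| = 19.00 ✓; ∠RZN = 63.40° ✓; |ZN| = 28.60 ✓; ∠ZNM = 103.4° ✓; |NM| = 7.600 ✗.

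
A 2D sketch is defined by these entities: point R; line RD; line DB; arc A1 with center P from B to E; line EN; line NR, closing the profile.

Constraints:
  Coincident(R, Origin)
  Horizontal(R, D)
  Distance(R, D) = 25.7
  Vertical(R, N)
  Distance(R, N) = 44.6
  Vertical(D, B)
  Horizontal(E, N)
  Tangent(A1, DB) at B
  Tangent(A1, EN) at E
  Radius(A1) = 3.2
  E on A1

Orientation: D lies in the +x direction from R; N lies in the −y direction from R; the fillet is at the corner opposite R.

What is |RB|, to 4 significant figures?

48.73

R is at the origin; R and D share the same y with |RD| = 25.7 and D on the +x side, so D = (25.70, 0.000). RN is vertical with |RN| = 44.6 and N on the −y side, so N = (0.000, -44.60). The virtual corner opposite R is at (25.70, -44.60). Since A1 is tangent to DB there, PB ⟂ DB and since A1 is tangent to EN there, PE ⟂ EN, with radius 3.2, so the center P sits 3.2 in from both sides at P = (22.50, -41.40). That places the tangent points at B = (25.70, -41.40) on DB and E = (22.50, -44.60) on EN. Then |RB| = |B − R| = 48.73.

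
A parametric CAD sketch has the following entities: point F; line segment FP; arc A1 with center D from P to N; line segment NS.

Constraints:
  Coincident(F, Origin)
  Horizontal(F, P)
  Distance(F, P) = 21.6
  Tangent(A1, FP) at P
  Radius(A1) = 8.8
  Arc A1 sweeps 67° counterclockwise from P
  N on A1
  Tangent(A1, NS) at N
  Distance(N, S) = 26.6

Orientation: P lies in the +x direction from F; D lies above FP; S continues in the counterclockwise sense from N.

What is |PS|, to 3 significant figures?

35.1

F is at the origin; FP is horizontal with |FP| = 21.6 and P on the +x side, so P = (21.6, 0.00). Tangency of A1 to FP means the radius DP is perpendicular to FP, so D = P + (0, 8.8) = (21.6, 8.80). On A1, P sits at bearing -90° from D; a 67° counterclockwise sweep puts N at bearing -23°, so N = D + 8.8·(cos -23°, sin -23°) = (29.7, 5.36). A1 meets NS tangentially, so DN is at right angles to NS, so NS runs along (−sin -23°, cos -23°); with |NS| = 26.6, S = (40.1, 29.8). Then |PS| = |S − P| = 35.1.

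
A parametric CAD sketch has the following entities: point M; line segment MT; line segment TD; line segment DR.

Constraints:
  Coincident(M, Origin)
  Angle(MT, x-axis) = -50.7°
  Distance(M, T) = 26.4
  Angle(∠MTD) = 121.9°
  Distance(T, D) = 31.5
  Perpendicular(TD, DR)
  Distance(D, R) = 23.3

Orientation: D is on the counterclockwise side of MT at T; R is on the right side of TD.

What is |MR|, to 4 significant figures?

64.46

M is at the origin; MT runs at -50.7° with length 26.4, so T = 26.4·(cos -50.7°, sin -50.7°) = (16.72, -20.43). ∠MTD = 121.9°, so TD runs at -50.7° + (180° − 121.9°) = 7.400° from the x-axis; with |TD| = 31.5, D = T + 31.5·(cos 7.400°, sin 7.400°) = (47.96, -16.37). TD ⟂ DR; with |DR| = 23.3 on the right of TD, R = D + 23.3·(0.1288, -0.9917) = (50.96, -39.48). Then |MR| = |R − M| = 64.46.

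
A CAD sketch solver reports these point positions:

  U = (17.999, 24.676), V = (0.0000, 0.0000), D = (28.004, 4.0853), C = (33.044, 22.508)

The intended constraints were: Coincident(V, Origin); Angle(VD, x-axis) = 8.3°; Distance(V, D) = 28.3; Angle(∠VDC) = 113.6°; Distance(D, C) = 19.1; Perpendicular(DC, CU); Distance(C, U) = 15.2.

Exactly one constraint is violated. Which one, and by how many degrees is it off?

Perpendicular(DC, CU) — off by 7.10°.

V = (0.00, 0.00) ✓; VD at 8.300° ✓; |VD| = 28.30 ✓; ∠VDC = 113.6° ✓; |DC| = 19.10 ✓; ∠(DC, CU) = 97.10° ✗; |CU| = 15.20 ✓.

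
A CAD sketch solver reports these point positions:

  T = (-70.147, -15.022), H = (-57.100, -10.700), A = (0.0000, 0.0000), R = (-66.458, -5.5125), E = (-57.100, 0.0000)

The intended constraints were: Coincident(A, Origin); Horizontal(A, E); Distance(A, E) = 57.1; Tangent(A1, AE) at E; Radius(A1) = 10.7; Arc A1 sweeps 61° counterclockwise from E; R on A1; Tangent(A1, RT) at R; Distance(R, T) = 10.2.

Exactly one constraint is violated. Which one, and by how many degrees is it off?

Tangent(A1, RT) at R — off by 7.80°.

A = (0.00, 0.00) ✓; A.y = 0.00, E.y = 0.00 ✓; |AE| = 57.10 ✓; ∠(HE, EA) = 90.00° ✓; |HE| = 10.70 ✓; bearing(H→R) − bearing(H→E) = 61.00° ✓; |HR| = 10.70 ✓; ∠(HR, RT) = 82.20° ✗; |RT| = 10.20 ✓.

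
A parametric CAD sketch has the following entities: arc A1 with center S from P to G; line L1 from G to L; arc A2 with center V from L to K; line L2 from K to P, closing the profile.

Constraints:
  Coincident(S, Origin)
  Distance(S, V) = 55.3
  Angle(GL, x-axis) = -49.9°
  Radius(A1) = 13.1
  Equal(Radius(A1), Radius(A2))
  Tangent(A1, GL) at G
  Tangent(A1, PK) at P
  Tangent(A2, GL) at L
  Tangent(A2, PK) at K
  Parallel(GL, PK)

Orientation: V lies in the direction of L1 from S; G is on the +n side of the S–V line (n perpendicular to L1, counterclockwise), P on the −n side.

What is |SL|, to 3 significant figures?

56.8

The slot axis is L1's direction at -49.9°, so u = (cos -49.9°, sin -49.9°) = (0.644, -0.765) and n = (−sin -49.9°, cos -49.9°) = (0.765, 0.644). S is at the origin and V lies 55.3 along u from S, so V = 55.3·u = (35.6, -42.3). Tangency of A1 to both parallel lines with radius 13.1 puts G and P at S ± 13.1·n: G = (10.0, 8.44), P = (-10.0, -8.44). Equal radii place L and K the same way about V: L = V + 13.1·n = (45.6, -33.9), K = V − 13.1·n = (25.6, -50.7). Then |SL| = |L − S| = 56.8.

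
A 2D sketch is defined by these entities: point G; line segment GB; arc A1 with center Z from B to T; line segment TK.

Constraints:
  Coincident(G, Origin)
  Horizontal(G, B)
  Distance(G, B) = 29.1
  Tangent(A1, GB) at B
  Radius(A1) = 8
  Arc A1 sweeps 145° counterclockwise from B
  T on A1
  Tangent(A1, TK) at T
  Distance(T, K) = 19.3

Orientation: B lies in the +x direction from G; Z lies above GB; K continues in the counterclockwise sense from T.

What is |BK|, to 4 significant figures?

27.97

G is at the origin; G and B share the same y with |GB| = 29.1 and B on the +x side, so B = (29.10, 0.000). Since A1 is tangent to GB there, ZB ⟂ GB, so Z = B + (0, 8) = (29.10, 8.000). On A1, B sits at bearing -90° from Z; a 145° counterclockwise sweep puts T at bearing 55°, so T = Z + 8.0·(cos 55°, sin 55°) = (33.69, 14.55). Since A1 is tangent to TK there, ZT ⟂ TK, so TK runs along (−sin 55°, cos 55°); with |TK| = 19.3, K = (17.88, 25.62). Then |BK| = |K − B| = 27.97.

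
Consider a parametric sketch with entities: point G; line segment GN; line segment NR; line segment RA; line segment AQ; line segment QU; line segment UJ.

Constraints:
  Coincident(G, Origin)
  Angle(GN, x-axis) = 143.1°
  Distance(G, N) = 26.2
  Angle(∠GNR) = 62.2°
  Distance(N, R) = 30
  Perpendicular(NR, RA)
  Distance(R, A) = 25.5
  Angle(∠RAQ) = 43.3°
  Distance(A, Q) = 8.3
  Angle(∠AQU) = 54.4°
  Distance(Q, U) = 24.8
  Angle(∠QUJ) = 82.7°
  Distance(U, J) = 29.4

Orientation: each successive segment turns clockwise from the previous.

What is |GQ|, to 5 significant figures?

12.647

NR is perpendicular to RA, so RA runs at -64.700°; with |RA| = 25.5, A = (17.068, 5.4976). ∠RAQ = 43.3° gives AQ at 158.60° from the x-axis; with |AQ| = 8.3, Q = (9.3406, 8.5261). Then |GQ| = |Q − G| = 12.647.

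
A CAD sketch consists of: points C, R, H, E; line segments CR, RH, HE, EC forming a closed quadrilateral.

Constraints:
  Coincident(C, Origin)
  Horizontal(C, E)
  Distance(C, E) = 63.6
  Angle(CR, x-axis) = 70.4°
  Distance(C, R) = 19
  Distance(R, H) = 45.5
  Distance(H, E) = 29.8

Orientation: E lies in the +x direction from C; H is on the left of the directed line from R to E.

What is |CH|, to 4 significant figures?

57.66

Checks: C.y = 0.00, E.y = 0.00 ✓; |RH| = 45.50 ✓; |HE| = 29.80 ✓.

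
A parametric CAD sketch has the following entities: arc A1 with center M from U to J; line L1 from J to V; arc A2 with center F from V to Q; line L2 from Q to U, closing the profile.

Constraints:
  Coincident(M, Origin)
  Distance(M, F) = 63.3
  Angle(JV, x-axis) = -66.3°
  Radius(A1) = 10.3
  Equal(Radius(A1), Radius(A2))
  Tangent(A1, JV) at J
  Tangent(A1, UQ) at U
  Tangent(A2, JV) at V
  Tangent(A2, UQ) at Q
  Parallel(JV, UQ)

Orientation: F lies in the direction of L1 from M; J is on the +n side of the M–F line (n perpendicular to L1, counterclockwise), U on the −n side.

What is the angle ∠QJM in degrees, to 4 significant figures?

71.97°

Tangency of A1 to both parallel lines with radius 10.3 puts J and U at M ± 10.3·n: J = (9.431, 4.140), U = (-9.431, -4.140). Equal radii place V and Q the same way about F: V = F + 10.3·n = (34.87, -53.82), Q = F − 10.3·n = (16.01, -62.10). Then cos ∠QJM = JQ·JM / (|JQ||JM|), giving 71.97°.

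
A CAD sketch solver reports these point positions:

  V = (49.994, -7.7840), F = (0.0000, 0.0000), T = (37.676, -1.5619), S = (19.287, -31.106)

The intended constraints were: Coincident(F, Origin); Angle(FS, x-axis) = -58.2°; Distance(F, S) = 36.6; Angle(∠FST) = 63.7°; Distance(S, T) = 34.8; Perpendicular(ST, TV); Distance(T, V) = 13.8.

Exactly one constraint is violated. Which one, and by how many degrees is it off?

Perpendicular(ST, TV) — off by 5.10°.

F = (0.00, 0.00) ✓; FS at -58.20° ✓; |FS| = 36.60 ✓; ∠FST = 63.70° ✓; |ST| = 34.80 ✓; ∠(ST, TV) = 84.90° ✗; |TV| = 13.80 ✓.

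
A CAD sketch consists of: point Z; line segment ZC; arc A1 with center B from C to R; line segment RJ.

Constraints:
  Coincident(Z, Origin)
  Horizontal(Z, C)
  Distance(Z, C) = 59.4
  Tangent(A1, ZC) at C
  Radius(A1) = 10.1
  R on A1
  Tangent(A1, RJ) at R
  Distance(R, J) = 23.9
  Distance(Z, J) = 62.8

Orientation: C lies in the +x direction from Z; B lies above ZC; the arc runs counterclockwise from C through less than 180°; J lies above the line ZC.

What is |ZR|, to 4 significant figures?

69.22

Checks: |BC| = 10.10 ✓; |BR| = 10.10 ✓; ∠(BR, RJ) = 90.00° ✓; |RJ| = 23.90 ✓; |ZJ| = 62.80 ✓.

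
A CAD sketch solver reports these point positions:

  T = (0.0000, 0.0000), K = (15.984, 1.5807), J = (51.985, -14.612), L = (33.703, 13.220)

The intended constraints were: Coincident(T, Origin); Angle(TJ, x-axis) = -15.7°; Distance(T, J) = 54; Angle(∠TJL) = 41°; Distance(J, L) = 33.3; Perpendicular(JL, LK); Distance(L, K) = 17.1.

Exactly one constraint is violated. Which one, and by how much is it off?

Distance(L, K) = 17.1 — off by 4.10.

T = (0.00, 0.00) ✓; TJ at -15.70° ✓; |TJ| = 54.00 ✓; ∠TJL = 41.00° ✓; |JL| = 33.30 ✓; ∠(JL, LK) = 90.00° ✓; |LK| = 21.20 ✗.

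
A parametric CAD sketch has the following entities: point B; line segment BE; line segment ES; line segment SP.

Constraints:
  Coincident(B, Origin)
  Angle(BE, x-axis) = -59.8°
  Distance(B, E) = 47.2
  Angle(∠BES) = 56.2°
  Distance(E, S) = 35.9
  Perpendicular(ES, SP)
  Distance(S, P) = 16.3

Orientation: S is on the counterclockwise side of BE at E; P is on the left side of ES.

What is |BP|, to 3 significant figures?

24.9

B is at the origin; BE runs at -59.8° with length 47.2, so E = 47.2·(cos -59.8°, sin -59.8°) = (23.7, -40.8). ∠BES = 56.2°, so ES runs at -59.8° + (180° − 56.2°) = 64.0° from the x-axis; with |ES| = 35.9, S = E + 35.9·(cos 64.0°, sin 64.0°) = (39.5, -8.53). ES is perpendicular to SP; with |SP| = 16.3 on the left of ES, P = S + 16.3·(-0.899, 0.438) = (24.8, -1.38). Then |BP| = |P − B| = 24.9.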